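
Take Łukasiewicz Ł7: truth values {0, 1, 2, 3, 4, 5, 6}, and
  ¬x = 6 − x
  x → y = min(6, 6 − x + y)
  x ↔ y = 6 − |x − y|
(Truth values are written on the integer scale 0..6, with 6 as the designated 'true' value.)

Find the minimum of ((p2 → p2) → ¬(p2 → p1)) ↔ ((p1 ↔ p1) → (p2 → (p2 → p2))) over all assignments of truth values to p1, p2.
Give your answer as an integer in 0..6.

Take p1 = 0, p2 = 0:
p2 → p2 = 0 → 0 = 6
p2 → p1 = 0 → 0 = 6
¬(p2 → p1) = ¬6 = 0
(p2 → p2) → ¬(p2 → p1) = 6 → 0 = 0
p1 ↔ p1 = 0 ↔ 0 = 6
p2 → p2 = 0 → 0 = 6
p2 → (p2 → p2) = 0 → 6 = 6
(p1 ↔ p1) → (p2 → (p2 → p2)) = 6 → 6 = 6
((p2 → p2) → ¬(p2 → p1)) ↔ ((p1 ↔ p1) → (p2 → (p2 → p2))) = 0 ↔ 6 = 0
No assignment yields a value below 0, so this is the minimum.

0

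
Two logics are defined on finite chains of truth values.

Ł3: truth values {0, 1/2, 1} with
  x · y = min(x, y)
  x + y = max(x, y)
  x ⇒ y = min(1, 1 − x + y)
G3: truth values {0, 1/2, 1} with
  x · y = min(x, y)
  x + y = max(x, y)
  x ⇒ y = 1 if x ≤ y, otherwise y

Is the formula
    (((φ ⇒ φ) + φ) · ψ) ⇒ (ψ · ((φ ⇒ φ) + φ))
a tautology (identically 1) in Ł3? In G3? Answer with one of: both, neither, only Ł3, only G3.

In Ł3: every assignment gives 1 — tautology.
In G3: every assignment gives 1 — tautology.

both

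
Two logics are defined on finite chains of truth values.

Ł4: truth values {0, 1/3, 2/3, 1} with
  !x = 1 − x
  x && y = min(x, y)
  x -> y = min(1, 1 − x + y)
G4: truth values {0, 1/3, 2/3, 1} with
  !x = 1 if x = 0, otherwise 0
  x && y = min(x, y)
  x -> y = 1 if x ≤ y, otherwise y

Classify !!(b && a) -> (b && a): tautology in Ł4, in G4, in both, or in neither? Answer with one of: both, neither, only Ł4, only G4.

only Ł4

In Ł4: every assignment gives 1 — tautology.
In G4: at a = 1/3, b = 1/3 the value is 1/3 — not a tautology.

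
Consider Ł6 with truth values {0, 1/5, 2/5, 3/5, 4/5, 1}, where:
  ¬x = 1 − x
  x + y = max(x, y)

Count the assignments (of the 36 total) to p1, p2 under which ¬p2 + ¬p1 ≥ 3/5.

value 1: 11 assignments (counts)
value 4/5: 9 assignments (counts)
value 3/5: 7 assignments (counts)
value 2/5: 5 assignments
value 1/5: 3 assignments
value 0: 1 assignment
So 27 of the 36 assignments meet the threshold.

27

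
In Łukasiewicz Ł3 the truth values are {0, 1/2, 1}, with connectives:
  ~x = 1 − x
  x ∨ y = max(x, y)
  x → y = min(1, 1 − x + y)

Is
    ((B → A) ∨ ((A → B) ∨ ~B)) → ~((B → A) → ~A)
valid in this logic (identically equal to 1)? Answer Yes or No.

No

Counterexample: take A = 0, B = 0.
B → A = 0 → 0 = 1
A → B = 0 → 0 = 1
~B = ~0 = 1
(A → B) ∨ ~B = 1 ∨ 1 = 1
(B → A) ∨ ((A → B) ∨ ~B) = 1 ∨ 1 = 1
B → A = 0 → 0 = 1
~A = ~0 = 1
(B → A) → ~A = 1 → 1 = 1
~((B → A) → ~A) = ~1 = 0
((B → A) ∨ ((A → B) ∨ ~B)) → ~((B → A) → ~A) = 1 → 0 = 0
This gives 0 ≠ 1.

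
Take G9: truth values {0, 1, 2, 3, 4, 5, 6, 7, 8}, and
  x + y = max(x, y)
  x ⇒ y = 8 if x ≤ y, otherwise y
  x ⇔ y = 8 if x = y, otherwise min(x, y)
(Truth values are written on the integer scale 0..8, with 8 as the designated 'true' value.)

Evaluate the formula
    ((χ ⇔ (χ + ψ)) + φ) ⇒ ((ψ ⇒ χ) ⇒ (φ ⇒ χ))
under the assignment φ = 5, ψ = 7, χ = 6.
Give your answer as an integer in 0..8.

χ + ψ = 6 + 7 = 7
χ ⇔ (χ + ψ) = 6 ⇔ 7 = 6
(χ ⇔ (χ + ψ)) + φ = 6 + 5 = 6
ψ ⇒ χ = 7 ⇒ 6 = 6
φ ⇒ χ = 5 ⇒ 6 = 8
(ψ ⇒ χ) ⇒ (φ ⇒ χ) = 6 ⇒ 8 = 8
((χ ⇔ (χ + ψ)) + φ) ⇒ ((ψ ⇒ χ) ⇒ (φ ⇒ χ)) = 6 ⇒ 8 = 8

8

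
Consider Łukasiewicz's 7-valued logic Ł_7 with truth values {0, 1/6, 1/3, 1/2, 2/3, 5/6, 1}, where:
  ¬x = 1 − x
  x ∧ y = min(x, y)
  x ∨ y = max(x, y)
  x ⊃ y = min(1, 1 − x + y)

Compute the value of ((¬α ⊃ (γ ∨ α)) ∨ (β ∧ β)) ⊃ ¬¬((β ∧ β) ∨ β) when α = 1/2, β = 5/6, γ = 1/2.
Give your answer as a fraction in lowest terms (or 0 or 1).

5/6

¬α = ¬1/2 = 1/2
γ ∨ α = 1/2 ∨ 1/2 = 1/2
¬α ⊃ (γ ∨ α) = 1/2 ⊃ 1/2 = 1
β ∧ β = 5/6 ∧ 5/6 = 5/6
(¬α ⊃ (γ ∨ α)) ∨ (β ∧ β) = 1 ∨ 5/6 = 1
β ∧ β = 5/6 ∧ 5/6 = 5/6
(β ∧ β) ∨ β = 5/6 ∨ 5/6 = 5/6
¬((β ∧ β) ∨ β) = ¬5/6 = 1/6
¬¬((β ∧ β) ∨ β) = ¬1/6 = 5/6
((¬α ⊃ (γ ∨ α)) ∨ (β ∧ β)) ⊃ ¬¬((β ∧ β) ∨ β) = 1 ⊃ 5/6 = 5/6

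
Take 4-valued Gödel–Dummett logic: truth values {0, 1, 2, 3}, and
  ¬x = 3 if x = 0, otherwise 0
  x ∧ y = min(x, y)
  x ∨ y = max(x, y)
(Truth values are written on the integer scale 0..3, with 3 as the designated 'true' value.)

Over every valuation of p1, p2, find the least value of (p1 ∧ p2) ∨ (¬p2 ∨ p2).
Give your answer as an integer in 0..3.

Take p1 = 0, p2 = 1:
p1 ∧ p2 = 0 ∧ 1 = 0
¬p2 = ¬1 = 0
¬p2 ∨ p2 = 0 ∨ 1 = 1
(p1 ∧ p2) ∨ (¬p2 ∨ p2) = 0 ∨ 1 = 1
No assignment yields a value below 1, so this is the minimum.

1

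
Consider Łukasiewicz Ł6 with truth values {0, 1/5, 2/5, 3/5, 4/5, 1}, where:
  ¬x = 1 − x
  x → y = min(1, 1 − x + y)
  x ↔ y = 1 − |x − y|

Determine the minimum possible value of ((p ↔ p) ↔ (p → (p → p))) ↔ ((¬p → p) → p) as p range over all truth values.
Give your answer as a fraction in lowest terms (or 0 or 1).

3/5

Take p = 2/5:
p ↔ p = 2/5 ↔ 2/5 = 1
p → p = 2/5 → 2/5 = 1
p → (p → p) = 2/5 → 1 = 1
(p ↔ p) ↔ (p → (p → p)) = 1 ↔ 1 = 1
¬p = ¬2/5 = 3/5
¬p → p = 3/5 → 2/5 = 4/5
(¬p → p) → p = 4/5 → 2/5 = 3/5
((p ↔ p) ↔ (p → (p → p))) ↔ ((¬p → p) → p) = 1 ↔ 3/5 = 3/5
No assignment yields a value below 3/5, so this is the minimum.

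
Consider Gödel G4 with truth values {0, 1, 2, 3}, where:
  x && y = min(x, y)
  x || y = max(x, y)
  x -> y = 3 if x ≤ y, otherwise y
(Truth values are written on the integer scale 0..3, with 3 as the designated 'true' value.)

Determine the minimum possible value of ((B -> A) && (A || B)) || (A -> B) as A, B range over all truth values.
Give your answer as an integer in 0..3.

1

Take A = 1, B = 0:
B -> A = 0 -> 1 = 3
A || B = 1 || 0 = 1
(B -> A) && (A || B) = 3 && 1 = 1
A -> B = 1 -> 0 = 0
((B -> A) && (A || B)) || (A -> B) = 1 || 0 = 1
No assignment yields a value below 1, so this is the minimum.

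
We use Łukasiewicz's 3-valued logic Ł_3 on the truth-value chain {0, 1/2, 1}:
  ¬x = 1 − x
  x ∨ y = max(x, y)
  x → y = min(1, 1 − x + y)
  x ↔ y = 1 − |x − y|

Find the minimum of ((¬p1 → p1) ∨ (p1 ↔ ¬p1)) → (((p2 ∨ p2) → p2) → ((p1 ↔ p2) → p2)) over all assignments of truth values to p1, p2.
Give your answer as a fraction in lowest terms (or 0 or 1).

Take p1 = 1/2, p2 = 0:
¬p1 = ¬1/2 = 1/2
¬p1 → p1 = 1/2 → 1/2 = 1
¬p1 = ¬1/2 = 1/2
p1 ↔ ¬p1 = 1/2 ↔ 1/2 = 1
(¬p1 → p1) ∨ (p1 ↔ ¬p1) = 1 ∨ 1 = 1
p2 ∨ p2 = 0 ∨ 0 = 0
(p2 ∨ p2) → p2 = 0 → 0 = 1
p1 ↔ p2 = 1/2 ↔ 0 = 1/2
(p1 ↔ p2) → p2 = 1/2 → 0 = 1/2
((p2 ∨ p2) → p2) → ((p1 ↔ p2) → p2) = 1 → 1/2 = 1/2
((¬p1 → p1) ∨ (p1 ↔ ¬p1)) → (((p2 ∨ p2) → p2) → ((p1 ↔ p2) → p2)) = 1 → 1/2 = 1/2
No assignment yields a value below 1/2, so this is the minimum.

1/2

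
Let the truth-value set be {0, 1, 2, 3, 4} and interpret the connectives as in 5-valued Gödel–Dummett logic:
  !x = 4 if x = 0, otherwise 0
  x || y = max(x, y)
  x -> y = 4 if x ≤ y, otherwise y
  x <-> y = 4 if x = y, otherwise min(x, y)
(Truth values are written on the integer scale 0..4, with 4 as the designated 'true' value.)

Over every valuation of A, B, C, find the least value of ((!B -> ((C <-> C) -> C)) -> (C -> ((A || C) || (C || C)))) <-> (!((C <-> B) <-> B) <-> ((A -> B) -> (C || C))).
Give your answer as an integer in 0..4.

Take A = 0, B = 0, C = 0:
!B = !0 = 4
C <-> C = 0 <-> 0 = 4
(C <-> C) -> C = 4 -> 0 = 0
!B -> ((C <-> C) -> C) = 4 -> 0 = 0
A || C = 0 || 0 = 0
C || C = 0 || 0 = 0
(A || C) || (C || C) = 0 || 0 = 0
C -> ((A || C) || (C || C)) = 0 -> 0 = 4
(!B -> ((C <-> C) -> C)) -> (C -> ((A || C) || (C || C))) = 0 -> 4 = 4
C <-> B = 0 <-> 0 = 4
(C <-> B) <-> B = 4 <-> 0 = 0
!((C <-> B) <-> B) = !0 = 4
A -> B = 0 -> 0 = 4
C || C = 0 || 0 = 0
(A -> B) -> (C || C) = 4 -> 0 = 0
!((C <-> B) <-> B) <-> ((A -> B) -> (C || C)) = 4 <-> 0 = 0
((!B -> ((C <-> C) -> C)) -> (C -> ((A || C) || (C || C)))) <-> (!((C <-> B) <-> B) <-> ((A -> B) -> (C || C))) = 4 <-> 0 = 0
No assignment yields a value below 0, so this is the minimum.

0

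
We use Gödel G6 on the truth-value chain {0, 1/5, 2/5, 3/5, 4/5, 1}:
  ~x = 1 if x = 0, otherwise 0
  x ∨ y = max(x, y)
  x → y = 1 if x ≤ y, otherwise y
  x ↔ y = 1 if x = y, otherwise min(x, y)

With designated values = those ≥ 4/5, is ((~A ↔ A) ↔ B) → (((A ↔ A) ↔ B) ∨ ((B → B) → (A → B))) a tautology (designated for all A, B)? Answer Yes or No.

No

Counterexample: take A = 1/5, B = 0.
~A = ~1/5 = 0
~A ↔ A = 0 ↔ 1/5 = 0
(~A ↔ A) ↔ B = 0 ↔ 0 = 1
A ↔ A = 1/5 ↔ 1/5 = 1
(A ↔ A) ↔ B = 1 ↔ 0 = 0
B → B = 0 → 0 = 1
A → B = 1/5 → 0 = 0
(B → B) → (A → B) = 1 → 0 = 0
((A ↔ A) ↔ B) ∨ ((B → B) → (A → B)) = 0 ∨ 0 = 0
((~A ↔ A) ↔ B) → (((A ↔ A) ↔ B) ∨ ((B → B) → (A → B))) = 1 → 0 = 0
This gives 0, which is below 4/5.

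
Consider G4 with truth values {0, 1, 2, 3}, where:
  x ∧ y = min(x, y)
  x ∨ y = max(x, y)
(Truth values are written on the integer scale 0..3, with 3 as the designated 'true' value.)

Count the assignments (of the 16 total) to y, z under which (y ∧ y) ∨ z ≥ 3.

y = 0, z = 0 ↦ 0  <
y = 0, z = 1 ↦ 1  <
y = 0, z = 2 ↦ 2  <
y = 0, z = 3 ↦ 3  ≥
y = 1, z = 0 ↦ 1  <
y = 1, z = 1 ↦ 1  <
y = 1, z = 2 ↦ 2  <
y = 1, z = 3 ↦ 3  ≥
y = 2, z = 0 ↦ 2  <
y = 2, z = 1 ↦ 2  <
y = 2, z = 2 ↦ 2  <
y = 2, z = 3 ↦ 3  ≥
y = 3, z = 0 ↦ 3  ≥
y = 3, z = 1 ↦ 3  ≥
y = 3, z = 2 ↦ 3  ≥
y = 3, z = 3 ↦ 3  ≥
So 7 of the 16 assignments meet the threshold.

7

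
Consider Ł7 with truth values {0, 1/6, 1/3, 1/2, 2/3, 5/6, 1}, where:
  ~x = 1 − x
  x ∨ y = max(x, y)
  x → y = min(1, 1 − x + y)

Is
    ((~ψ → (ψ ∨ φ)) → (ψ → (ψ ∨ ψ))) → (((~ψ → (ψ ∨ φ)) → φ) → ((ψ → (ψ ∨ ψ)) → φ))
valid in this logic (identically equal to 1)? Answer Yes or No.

No

Counterexample: take φ = 0, ψ = 0.
~ψ = ~0 = 1
ψ ∨ φ = 0 ∨ 0 = 0
~ψ → (ψ ∨ φ) = 1 → 0 = 0
ψ ∨ ψ = 0 ∨ 0 = 0
ψ → (ψ ∨ ψ) = 0 → 0 = 1
(~ψ → (ψ ∨ φ)) → (ψ → (ψ ∨ ψ)) = 0 → 1 = 1
~ψ = ~0 = 1
ψ ∨ φ = 0 ∨ 0 = 0
~ψ → (ψ ∨ φ) = 1 → 0 = 0
(~ψ → (ψ ∨ φ)) → φ = 0 → 0 = 1
ψ ∨ ψ = 0 ∨ 0 = 0
ψ → (ψ ∨ ψ) = 0 → 0 = 1
(ψ → (ψ ∨ ψ)) → φ = 1 → 0 = 0
((~ψ → (ψ ∨ φ)) → φ) → ((ψ → (ψ ∨ ψ)) → φ) = 1 → 0 = 0
((~ψ → (ψ ∨ φ)) → (ψ → (ψ ∨ ψ))) → (((~ψ → (ψ ∨ φ)) → φ) → ((ψ → (ψ ∨ ψ)) → φ)) = 1 → 0 = 0
This gives 0 ≠ 1.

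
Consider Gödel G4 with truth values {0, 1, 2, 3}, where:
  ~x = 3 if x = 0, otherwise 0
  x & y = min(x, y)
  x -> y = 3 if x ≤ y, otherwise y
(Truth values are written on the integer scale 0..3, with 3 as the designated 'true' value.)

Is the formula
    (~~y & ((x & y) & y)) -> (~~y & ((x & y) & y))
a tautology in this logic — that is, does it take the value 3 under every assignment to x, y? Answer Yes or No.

Yes

x = 0, y = 0 ↦ 3
x = 0, y = 1 ↦ 3
x = 0, y = 2 ↦ 3
x = 0, y = 3 ↦ 3
x = 1, y = 0 ↦ 3
x = 1, y = 1 ↦ 3
x = 1, y = 2 ↦ 3
x = 1, y = 3 ↦ 3
x = 2, y = 0 ↦ 3
x = 2, y = 1 ↦ 3
x = 2, y = 2 ↦ 3
x = 2, y = 3 ↦ 3
x = 3, y = 0 ↦ 3
x = 3, y = 1 ↦ 3
x = 3, y = 2 ↦ 3
x = 3, y = 3 ↦ 3
Every assignment gives a value ≥ 3.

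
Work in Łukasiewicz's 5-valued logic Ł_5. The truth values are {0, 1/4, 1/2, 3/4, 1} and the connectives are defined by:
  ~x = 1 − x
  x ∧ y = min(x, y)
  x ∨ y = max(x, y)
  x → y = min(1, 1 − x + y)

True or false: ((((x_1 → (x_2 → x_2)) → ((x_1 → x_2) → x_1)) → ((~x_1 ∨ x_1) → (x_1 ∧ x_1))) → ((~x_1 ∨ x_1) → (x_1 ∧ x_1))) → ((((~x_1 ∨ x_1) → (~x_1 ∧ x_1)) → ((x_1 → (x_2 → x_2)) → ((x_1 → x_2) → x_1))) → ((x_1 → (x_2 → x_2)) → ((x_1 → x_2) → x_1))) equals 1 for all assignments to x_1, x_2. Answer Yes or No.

No

Counterexample: take x_1 = 3/4, x_2 = 3/4.
x_2 → x_2 = 3/4 → 3/4 = 1
x_1 → (x_2 → x_2) = 3/4 → 1 = 1
x_1 → x_2 = 3/4 → 3/4 = 1
(x_1 → x_2) → x_1 = 1 → 3/4 = 3/4
(x_1 → (x_2 → x_2)) → ((x_1 → x_2) → x_1) = 1 → 3/4 = 3/4
~x_1 = ~3/4 = 1/4
~x_1 ∨ x_1 = 1/4 ∨ 3/4 = 3/4
x_1 ∧ x_1 = 3/4 ∧ 3/4 = 3/4
(~x_1 ∨ x_1) → (x_1 ∧ x_1) = 3/4 → 3/4 = 1
((x_1 → (x_2 → x_2)) → ((x_1 → x_2) → x_1)) → ((~x_1 ∨ x_1) → (x_1 ∧ x_1)) = 3/4 → 1 = 1
~x_1 = ~3/4 = 1/4
~x_1 ∨ x_1 = 1/4 ∨ 3/4 = 3/4
x_1 ∧ x_1 = 3/4 ∧ 3/4 = 3/4
(~x_1 ∨ x_1) → (x_1 ∧ x_1) = 3/4 → 3/4 = 1
(((x_1 → (x_2 → x_2)) → ((x_1 → x_2) → x_1)) → ((~x_1 ∨ x_1) → (x_1 ∧ x_1))) → ((~x_1 ∨ x_1) → (x_1 ∧ x_1)) = 1 → 1 = 1
~x_1 = ~3/4 = 1/4
~x_1 ∨ x_1 = 1/4 ∨ 3/4 = 3/4
~x_1 = ~3/4 = 1/4
~x_1 ∧ x_1 = 1/4 ∧ 3/4 = 1/4
(~x_1 ∨ x_1) → (~x_1 ∧ x_1) = 3/4 → 1/4 = 1/2
x_2 → x_2 = 3/4 → 3/4 = 1
x_1 → (x_2 → x_2) = 3/4 → 1 = 1
x_1 → x_2 = 3/4 → 3/4 = 1
(x_1 → x_2) → x_1 = 1 → 3/4 = 3/4
(x_1 → (x_2 → x_2)) → ((x_1 → x_2) → x_1) = 1 → 3/4 = 3/4
((~x_1 ∨ x_1) → (~x_1 ∧ x_1)) → ((x_1 → (x_2 → x_2)) → ((x_1 → x_2) → x_1)) = 1/2 → 3/4 = 1
x_2 → x_2 = 3/4 → 3/4 = 1
x_1 → (x_2 → x_2) = 3/4 → 1 = 1
x_1 → x_2 = 3/4 → 3/4 = 1
(x_1 → x_2) → x_1 = 1 → 3/4 = 3/4
(x_1 → (x_2 → x_2)) → ((x_1 → x_2) → x_1) = 1 → 3/4 = 3/4
(((~x_1 ∨ x_1) → (~x_1 ∧ x_1)) → ((x_1 → (x_2 → x_2)) → ((x_1 → x_2) → x_1))) → ((x_1 → (x_2 → x_2)) → ((x_1 → x_2) → x_1)) = 1 → 3/4 = 3/4
((((x_1 → (x_2 → x_2)) → ((x_1 → x_2) → x_1)) → ((~x_1 ∨ x_1) → (x_1 ∧ x_1))) → ((~x_1 ∨ x_1) → (x_1 ∧ x_1))) → ((((~x_1 ∨ x_1) → (~x_1 ∧ x_1)) → ((x_1 → (x_2 → x_2)) → ((x_1 → x_2) → x_1))) → ((x_1 → (x_2 → x_2)) → ((x_1 → x_2) → x_1))) = 1 → 3/4 = 3/4
This gives 3/4 ≠ 1.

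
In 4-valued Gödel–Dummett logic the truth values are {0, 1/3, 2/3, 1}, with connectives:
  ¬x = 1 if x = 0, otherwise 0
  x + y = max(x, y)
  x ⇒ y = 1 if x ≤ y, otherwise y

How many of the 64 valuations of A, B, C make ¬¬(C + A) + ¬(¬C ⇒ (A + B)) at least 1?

61

value 1: 61 assignments (counts)
value 0: 3 assignments
So 61 of the 64 assignments meet the threshold.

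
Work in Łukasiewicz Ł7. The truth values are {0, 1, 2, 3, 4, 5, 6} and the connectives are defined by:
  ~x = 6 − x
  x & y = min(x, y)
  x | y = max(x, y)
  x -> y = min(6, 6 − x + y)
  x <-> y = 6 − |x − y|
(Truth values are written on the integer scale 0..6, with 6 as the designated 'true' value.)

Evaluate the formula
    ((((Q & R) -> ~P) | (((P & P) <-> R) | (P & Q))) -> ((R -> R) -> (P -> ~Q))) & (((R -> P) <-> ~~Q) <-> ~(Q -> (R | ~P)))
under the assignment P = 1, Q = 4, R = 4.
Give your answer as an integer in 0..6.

Q & R = 4 & 4 = 4
~P = ~1 = 5
(Q & R) -> ~P = 4 -> 5 = 6
P & P = 1 & 1 = 1
(P & P) <-> R = 1 <-> 4 = 3
P & Q = 1 & 4 = 1
((P & P) <-> R) | (P & Q) = 3 | 1 = 3
((Q & R) -> ~P) | (((P & P) <-> R) | (P & Q)) = 6 | 3 = 6
R -> R = 4 -> 4 = 6
~Q = ~4 = 2
P -> ~Q = 1 -> 2 = 6
(R -> R) -> (P -> ~Q) = 6 -> 6 = 6
(((Q & R) -> ~P) | (((P & P) <-> R) | (P & Q))) -> ((R -> R) -> (P -> ~Q)) = 6 -> 6 = 6
R -> P = 4 -> 1 = 3
~Q = ~4 = 2
~~Q = ~2 = 4
(R -> P) <-> ~~Q = 3 <-> 4 = 5
~P = ~1 = 5
R | ~P = 4 | 5 = 5
Q -> (R | ~P) = 4 -> 5 = 6
~(Q -> (R | ~P)) = ~6 = 0
((R -> P) <-> ~~Q) <-> ~(Q -> (R | ~P)) = 5 <-> 0 = 1
((((Q & R) -> ~P) | (((P & P) <-> R) | (P & Q))) -> ((R -> R) -> (P -> ~Q))) & (((R -> P) <-> ~~Q) <-> ~(Q -> (R | ~P))) = 6 & 1 = 1

1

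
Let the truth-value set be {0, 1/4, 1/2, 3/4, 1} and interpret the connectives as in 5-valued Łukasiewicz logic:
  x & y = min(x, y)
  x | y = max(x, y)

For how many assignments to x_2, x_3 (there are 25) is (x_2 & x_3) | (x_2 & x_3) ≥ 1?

1

value 1: 1 assignment (counts)
value 3/4: 3 assignments
value 1/2: 5 assignments
value 1/4: 7 assignments
value 0: 9 assignments
So 1 of the 25 assignments meets the threshold.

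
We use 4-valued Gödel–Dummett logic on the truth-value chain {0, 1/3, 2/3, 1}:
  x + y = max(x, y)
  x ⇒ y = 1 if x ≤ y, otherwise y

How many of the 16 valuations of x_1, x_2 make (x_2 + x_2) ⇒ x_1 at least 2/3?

x_1 = 0, x_2 = 0 ↦ 1  ≥
x_1 = 0, x_2 = 1/3 ↦ 0  <
x_1 = 0, x_2 = 2/3 ↦ 0  <
x_1 = 0, x_2 = 1 ↦ 0  <
x_1 = 1/3, x_2 = 0 ↦ 1  ≥
x_1 = 1/3, x_2 = 1/3 ↦ 1  ≥
x_1 = 1/3, x_2 = 2/3 ↦ 1/3  <
x_1 = 1/3, x_2 = 1 ↦ 1/3  <
x_1 = 2/3, x_2 = 0 ↦ 1  ≥
x_1 = 2/3, x_2 = 1/3 ↦ 1  ≥
x_1 = 2/3, x_2 = 2/3 ↦ 1  ≥
x_1 = 2/3, x_2 = 1 ↦ 2/3  ≥
x_1 = 1, x_2 = 0 ↦ 1  ≥
x_1 = 1, x_2 = 1/3 ↦ 1  ≥
x_1 = 1, x_2 = 2/3 ↦ 1  ≥
x_1 = 1, x_2 = 1 ↦ 1  ≥
So 11 of the 16 assignments meet the threshold.

11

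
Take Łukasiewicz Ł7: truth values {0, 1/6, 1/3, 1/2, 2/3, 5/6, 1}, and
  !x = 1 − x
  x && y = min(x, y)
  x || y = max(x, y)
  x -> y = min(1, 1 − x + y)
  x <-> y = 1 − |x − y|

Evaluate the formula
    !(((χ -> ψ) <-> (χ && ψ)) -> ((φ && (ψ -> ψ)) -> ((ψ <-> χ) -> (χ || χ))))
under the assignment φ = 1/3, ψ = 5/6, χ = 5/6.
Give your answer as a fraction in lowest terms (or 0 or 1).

χ -> ψ = 5/6 -> 5/6 = 1
χ && ψ = 5/6 && 5/6 = 5/6
(χ -> ψ) <-> (χ && ψ) = 1 <-> 5/6 = 5/6
ψ -> ψ = 5/6 -> 5/6 = 1
φ && (ψ -> ψ) = 1/3 && 1 = 1/3
ψ <-> χ = 5/6 <-> 5/6 = 1
χ || χ = 5/6 || 5/6 = 5/6
(ψ <-> χ) -> (χ || χ) = 1 -> 5/6 = 5/6
(φ && (ψ -> ψ)) -> ((ψ <-> χ) -> (χ || χ)) = 1/3 -> 5/6 = 1
((χ -> ψ) <-> (χ && ψ)) -> ((φ && (ψ -> ψ)) -> ((ψ <-> χ) -> (χ || χ))) = 5/6 -> 1 = 1
!(((χ -> ψ) <-> (χ && ψ)) -> ((φ && (ψ -> ψ)) -> ((ψ <-> χ) -> (χ || χ)))) = !1 = 0

0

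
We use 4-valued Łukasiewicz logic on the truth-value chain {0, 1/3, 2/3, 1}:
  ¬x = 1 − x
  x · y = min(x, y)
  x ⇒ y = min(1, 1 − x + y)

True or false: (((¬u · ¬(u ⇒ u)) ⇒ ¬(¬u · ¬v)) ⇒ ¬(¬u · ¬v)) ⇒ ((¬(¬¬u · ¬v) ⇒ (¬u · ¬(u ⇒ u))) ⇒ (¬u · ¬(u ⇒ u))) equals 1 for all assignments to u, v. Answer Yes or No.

No

Counterexample: take u = 2/3, v = 0.
¬u = ¬2/3 = 1/3
u ⇒ u = 2/3 ⇒ 2/3 = 1
¬(u ⇒ u) = ¬1 = 0
¬u · ¬(u ⇒ u) = 1/3 · 0 = 0
¬u = ¬2/3 = 1/3
¬v = ¬0 = 1
¬u · ¬v = 1/3 · 1 = 1/3
¬(¬u · ¬v) = ¬1/3 = 2/3
(¬u · ¬(u ⇒ u)) ⇒ ¬(¬u · ¬v) = 0 ⇒ 2/3 = 1
¬u = ¬2/3 = 1/3
¬v = ¬0 = 1
¬u · ¬v = 1/3 · 1 = 1/3
¬(¬u · ¬v) = ¬1/3 = 2/3
((¬u · ¬(u ⇒ u)) ⇒ ¬(¬u · ¬v)) ⇒ ¬(¬u · ¬v) = 1 ⇒ 2/3 = 2/3
¬u = ¬2/3 = 1/3
¬¬u = ¬1/3 = 2/3
¬v = ¬0 = 1
¬¬u · ¬v = 2/3 · 1 = 2/3
¬(¬¬u · ¬v) = ¬2/3 = 1/3
¬u = ¬2/3 = 1/3
u ⇒ u = 2/3 ⇒ 2/3 = 1
¬(u ⇒ u) = ¬1 = 0
¬u · ¬(u ⇒ u) = 1/3 · 0 = 0
¬(¬¬u · ¬v) ⇒ (¬u · ¬(u ⇒ u)) = 1/3 ⇒ 0 = 2/3
¬u = ¬2/3 = 1/3
u ⇒ u = 2/3 ⇒ 2/3 = 1
¬(u ⇒ u) = ¬1 = 0
¬u · ¬(u ⇒ u) = 1/3 · 0 = 0
(¬(¬¬u · ¬v) ⇒ (¬u · ¬(u ⇒ u))) ⇒ (¬u · ¬(u ⇒ u)) = 2/3 ⇒ 0 = 1/3
(((¬u · ¬(u ⇒ u)) ⇒ ¬(¬u · ¬v)) ⇒ ¬(¬u · ¬v)) ⇒ ((¬(¬¬u · ¬v) ⇒ (¬u · ¬(u ⇒ u))) ⇒ (¬u · ¬(u ⇒ u))) = 2/3 ⇒ 1/3 = 2/3
This gives 2/3 ≠ 1.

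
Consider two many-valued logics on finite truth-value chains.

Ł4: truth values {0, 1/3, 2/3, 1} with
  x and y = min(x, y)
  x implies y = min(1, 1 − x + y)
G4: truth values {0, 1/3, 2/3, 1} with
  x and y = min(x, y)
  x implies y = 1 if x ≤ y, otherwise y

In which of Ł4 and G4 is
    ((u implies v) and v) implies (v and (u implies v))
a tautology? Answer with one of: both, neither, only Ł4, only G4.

In Ł4: every assignment gives 1 — tautology.
In G4: every assignment gives 1 — tautology.

both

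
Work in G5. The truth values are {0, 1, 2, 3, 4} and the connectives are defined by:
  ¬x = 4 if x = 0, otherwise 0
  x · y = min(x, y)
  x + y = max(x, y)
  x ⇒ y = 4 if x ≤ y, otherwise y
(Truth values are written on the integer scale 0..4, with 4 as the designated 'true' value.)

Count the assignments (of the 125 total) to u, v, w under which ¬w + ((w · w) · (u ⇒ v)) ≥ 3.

57

value 4: 40 assignments (counts)
value 3: 17 assignments (counts)
value 2: 22 assignments
value 1: 30 assignments
value 0: 16 assignments
So 57 of the 125 assignments meet the threshold.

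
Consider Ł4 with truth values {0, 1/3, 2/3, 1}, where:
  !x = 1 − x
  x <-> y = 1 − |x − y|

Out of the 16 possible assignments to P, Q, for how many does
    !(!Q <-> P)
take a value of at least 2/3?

P = 0, Q = 0 ↦ 1  ≥
P = 0, Q = 1/3 ↦ 2/3  ≥
P = 0, Q = 2/3 ↦ 1/3  <
P = 0, Q = 1 ↦ 0  <
P = 1/3, Q = 0 ↦ 2/3  ≥
P = 1/3, Q = 1/3 ↦ 1/3  <
P = 1/3, Q = 2/3 ↦ 0  <
P = 1/3, Q = 1 ↦ 1/3  <
P = 2/3, Q = 0 ↦ 1/3  <
P = 2/3, Q = 1/3 ↦ 0  <
P = 2/3, Q = 2/3 ↦ 1/3  <
P = 2/3, Q = 1 ↦ 2/3  ≥
P = 1, Q = 0 ↦ 0  <
P = 1, Q = 1/3 ↦ 1/3  <
P = 1, Q = 2/3 ↦ 2/3  ≥
P = 1, Q = 1 ↦ 1  ≥
So 6 of the 16 assignments meet the threshold.

6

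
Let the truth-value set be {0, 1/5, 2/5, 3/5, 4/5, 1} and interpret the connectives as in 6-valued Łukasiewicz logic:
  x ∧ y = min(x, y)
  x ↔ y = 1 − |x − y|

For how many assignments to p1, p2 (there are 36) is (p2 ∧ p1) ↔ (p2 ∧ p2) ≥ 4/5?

26

value 1: 21 assignments (counts)
value 4/5: 5 assignments (counts)
value 3/5: 4 assignments
value 2/5: 3 assignments
value 1/5: 2 assignments
value 0: 1 assignment
So 26 of the 36 assignments meet the threshold.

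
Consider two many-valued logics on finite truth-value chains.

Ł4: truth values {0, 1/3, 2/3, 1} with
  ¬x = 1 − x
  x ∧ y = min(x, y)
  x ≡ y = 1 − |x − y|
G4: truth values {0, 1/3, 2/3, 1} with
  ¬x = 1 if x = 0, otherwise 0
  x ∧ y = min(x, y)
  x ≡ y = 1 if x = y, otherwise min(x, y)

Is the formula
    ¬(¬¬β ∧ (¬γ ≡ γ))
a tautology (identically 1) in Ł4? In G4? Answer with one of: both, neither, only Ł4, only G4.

only G4

In Ł4: at β = 1/3, γ = 1/3 the value is 2/3 — not a tautology.
In G4: every assignment gives 1 — tautology.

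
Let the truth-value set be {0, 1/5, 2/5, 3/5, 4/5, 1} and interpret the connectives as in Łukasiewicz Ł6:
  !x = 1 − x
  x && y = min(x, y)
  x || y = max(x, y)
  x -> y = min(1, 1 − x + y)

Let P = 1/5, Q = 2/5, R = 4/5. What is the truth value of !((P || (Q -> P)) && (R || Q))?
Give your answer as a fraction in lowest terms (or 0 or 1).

1/5

Q -> P = 2/5 -> 1/5 = 4/5
P || (Q -> P) = 1/5 || 4/5 = 4/5
R || Q = 4/5 || 2/5 = 4/5
(P || (Q -> P)) && (R || Q) = 4/5 && 4/5 = 4/5
!((P || (Q -> P)) && (R || Q)) = !4/5 = 1/5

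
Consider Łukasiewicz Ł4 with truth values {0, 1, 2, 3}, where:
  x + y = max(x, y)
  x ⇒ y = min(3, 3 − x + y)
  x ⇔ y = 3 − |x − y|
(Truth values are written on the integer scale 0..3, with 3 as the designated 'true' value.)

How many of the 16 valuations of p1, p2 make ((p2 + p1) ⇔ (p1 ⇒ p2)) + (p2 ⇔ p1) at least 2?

14

p1 = 0, p2 = 0 ↦ 3  ≥
p1 = 0, p2 = 1 ↦ 2  ≥
p1 = 0, p2 = 2 ↦ 2  ≥
p1 = 0, p2 = 3 ↦ 3  ≥
p1 = 1, p2 = 0 ↦ 2  ≥
p1 = 1, p2 = 1 ↦ 3  ≥
p1 = 1, p2 = 2 ↦ 2  ≥
p1 = 1, p2 = 3 ↦ 3  ≥
p1 = 2, p2 = 0 ↦ 2  ≥
p1 = 2, p2 = 1 ↦ 3  ≥
p1 = 2, p2 = 2 ↦ 3  ≥
p1 = 2, p2 = 3 ↦ 3  ≥
p1 = 3, p2 = 0 ↦ 0  <
p1 = 3, p2 = 1 ↦ 1  <
p1 = 3, p2 = 2 ↦ 2  ≥
p1 = 3, p2 = 3 ↦ 3  ≥
So 14 of the 16 assignments meet the threshold.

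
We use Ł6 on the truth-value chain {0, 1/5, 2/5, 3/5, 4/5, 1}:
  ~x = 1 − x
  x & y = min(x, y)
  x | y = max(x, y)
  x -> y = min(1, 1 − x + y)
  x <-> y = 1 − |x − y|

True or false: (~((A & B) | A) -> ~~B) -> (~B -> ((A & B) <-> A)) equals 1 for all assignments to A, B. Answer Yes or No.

Counterexample: take A = 3/5, B = 0.
A & B = 3/5 & 0 = 0
(A & B) | A = 0 | 3/5 = 3/5
~((A & B) | A) = ~3/5 = 2/5
~B = ~0 = 1
~~B = ~1 = 0
~((A & B) | A) -> ~~B = 2/5 -> 0 = 3/5
~B = ~0 = 1
A & B = 3/5 & 0 = 0
(A & B) <-> A = 0 <-> 3/5 = 2/5
~B -> ((A & B) <-> A) = 1 -> 2/5 = 2/5
(~((A & B) | A) -> ~~B) -> (~B -> ((A & B) <-> A)) = 3/5 -> 2/5 = 4/5
This gives 4/5 ≠ 1.

No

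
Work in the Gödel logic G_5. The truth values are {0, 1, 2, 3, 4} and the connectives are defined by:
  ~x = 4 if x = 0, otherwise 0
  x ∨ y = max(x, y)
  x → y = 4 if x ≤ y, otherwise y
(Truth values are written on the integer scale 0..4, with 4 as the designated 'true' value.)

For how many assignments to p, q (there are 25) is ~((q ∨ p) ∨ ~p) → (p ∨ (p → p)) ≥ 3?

25

value 4: 25 assignments (counts)
So 25 of the 25 assignments meet the threshold.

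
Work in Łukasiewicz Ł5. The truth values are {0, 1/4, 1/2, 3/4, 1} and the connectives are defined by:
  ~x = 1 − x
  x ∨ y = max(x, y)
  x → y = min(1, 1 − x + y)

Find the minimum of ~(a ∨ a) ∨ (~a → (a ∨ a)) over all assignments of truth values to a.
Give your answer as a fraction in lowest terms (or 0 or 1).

3/4

Take a = 1/4:
a ∨ a = 1/4 ∨ 1/4 = 1/4
~(a ∨ a) = ~1/4 = 3/4
~a = ~1/4 = 3/4
a ∨ a = 1/4 ∨ 1/4 = 1/4
~a → (a ∨ a) = 3/4 → 1/4 = 1/2
~(a ∨ a) ∨ (~a → (a ∨ a)) = 3/4 ∨ 1/2 = 3/4
No assignment yields a value below 3/4, so this is the minimum.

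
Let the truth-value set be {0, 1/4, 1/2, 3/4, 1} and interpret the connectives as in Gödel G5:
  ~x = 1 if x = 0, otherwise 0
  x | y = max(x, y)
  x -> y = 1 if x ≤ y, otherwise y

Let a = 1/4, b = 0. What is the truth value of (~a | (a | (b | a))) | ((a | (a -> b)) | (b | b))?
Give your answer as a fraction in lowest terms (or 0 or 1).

~a = ~1/4 = 0
b | a = 0 | 1/4 = 1/4
a | (b | a) = 1/4 | 1/4 = 1/4
~a | (a | (b | a)) = 0 | 1/4 = 1/4
a -> b = 1/4 -> 0 = 0
a | (a -> b) = 1/4 | 0 = 1/4
b | b = 0 | 0 = 0
(a | (a -> b)) | (b | b) = 1/4 | 0 = 1/4
(~a | (a | (b | a))) | ((a | (a -> b)) | (b | b)) = 1/4 | 1/4 = 1/4

1/4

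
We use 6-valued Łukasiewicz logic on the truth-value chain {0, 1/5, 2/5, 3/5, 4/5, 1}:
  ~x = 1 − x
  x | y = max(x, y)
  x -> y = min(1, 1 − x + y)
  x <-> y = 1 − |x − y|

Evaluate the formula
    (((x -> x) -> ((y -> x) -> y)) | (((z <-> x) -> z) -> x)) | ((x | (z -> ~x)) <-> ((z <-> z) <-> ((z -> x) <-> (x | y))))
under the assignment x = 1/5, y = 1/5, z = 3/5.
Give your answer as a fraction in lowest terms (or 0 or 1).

3/5

x -> x = 1/5 -> 1/5 = 1
y -> x = 1/5 -> 1/5 = 1
(y -> x) -> y = 1 -> 1/5 = 1/5
(x -> x) -> ((y -> x) -> y) = 1 -> 1/5 = 1/5
z <-> x = 3/5 <-> 1/5 = 3/5
(z <-> x) -> z = 3/5 -> 3/5 = 1
((z <-> x) -> z) -> x = 1 -> 1/5 = 1/5
((x -> x) -> ((y -> x) -> y)) | (((z <-> x) -> z) -> x) = 1/5 | 1/5 = 1/5
~x = ~1/5 = 4/5
z -> ~x = 3/5 -> 4/5 = 1
x | (z -> ~x) = 1/5 | 1 = 1
z <-> z = 3/5 <-> 3/5 = 1
z -> x = 3/5 -> 1/5 = 3/5
x | y = 1/5 | 1/5 = 1/5
(z -> x) <-> (x | y) = 3/5 <-> 1/5 = 3/5
(z <-> z) <-> ((z -> x) <-> (x | y)) = 1 <-> 3/5 = 3/5
(x | (z -> ~x)) <-> ((z <-> z) <-> ((z -> x) <-> (x | y))) = 1 <-> 3/5 = 3/5
(((x -> x) -> ((y -> x) -> y)) | (((z <-> x) -> z) -> x)) | ((x | (z -> ~x)) <-> ((z <-> z) <-> ((z -> x) <-> (x | y)))) = 1/5 | 3/5 = 3/5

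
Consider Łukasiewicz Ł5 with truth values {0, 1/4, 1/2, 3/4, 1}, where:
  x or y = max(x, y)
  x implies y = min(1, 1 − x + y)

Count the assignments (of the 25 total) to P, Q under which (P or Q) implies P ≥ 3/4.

value 1: 15 assignments (counts)
value 3/4: 4 assignments (counts)
value 1/2: 3 assignments
value 1/4: 2 assignments
value 0: 1 assignment
So 19 of the 25 assignments meet the threshold.

19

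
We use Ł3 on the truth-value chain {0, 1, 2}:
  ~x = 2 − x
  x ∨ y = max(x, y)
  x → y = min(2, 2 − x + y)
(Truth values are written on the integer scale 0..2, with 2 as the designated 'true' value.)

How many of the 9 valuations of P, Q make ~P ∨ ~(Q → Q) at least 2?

P = 0, Q = 0 ↦ 2  ≥
P = 0, Q = 1 ↦ 2  ≥
P = 0, Q = 2 ↦ 2  ≥
P = 1, Q = 0 ↦ 1  <
P = 1, Q = 1 ↦ 1  <
P = 1, Q = 2 ↦ 1  <
P = 2, Q = 0 ↦ 0  <
P = 2, Q = 1 ↦ 0  <
P = 2, Q = 2 ↦ 0  <
So 3 of the 9 assignments meet the threshold.

3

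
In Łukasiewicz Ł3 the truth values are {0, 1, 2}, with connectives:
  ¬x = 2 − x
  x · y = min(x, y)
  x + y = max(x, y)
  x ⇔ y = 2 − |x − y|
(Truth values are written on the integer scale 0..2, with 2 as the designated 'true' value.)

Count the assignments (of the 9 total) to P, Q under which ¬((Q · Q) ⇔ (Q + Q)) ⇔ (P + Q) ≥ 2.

1

P = 0, Q = 0 ↦ 2  ≥
P = 0, Q = 1 ↦ 1  <
P = 0, Q = 2 ↦ 0  <
P = 1, Q = 0 ↦ 1  <
P = 1, Q = 1 ↦ 1  <
P = 1, Q = 2 ↦ 0  <
P = 2, Q = 0 ↦ 0  <
P = 2, Q = 1 ↦ 0  <
P = 2, Q = 2 ↦ 0  <
So 1 of the 9 assignments meets the threshold.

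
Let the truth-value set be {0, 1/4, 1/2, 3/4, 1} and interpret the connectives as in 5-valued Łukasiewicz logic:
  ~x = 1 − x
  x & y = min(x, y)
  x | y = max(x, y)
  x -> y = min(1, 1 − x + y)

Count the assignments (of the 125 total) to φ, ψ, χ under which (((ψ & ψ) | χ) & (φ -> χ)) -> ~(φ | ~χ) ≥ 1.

39

value 1: 39 assignments (counts)
value 3/4: 35 assignments
value 1/2: 29 assignments
value 1/4: 16 assignments
value 0: 6 assignments
So 39 of the 125 assignments meet the threshold.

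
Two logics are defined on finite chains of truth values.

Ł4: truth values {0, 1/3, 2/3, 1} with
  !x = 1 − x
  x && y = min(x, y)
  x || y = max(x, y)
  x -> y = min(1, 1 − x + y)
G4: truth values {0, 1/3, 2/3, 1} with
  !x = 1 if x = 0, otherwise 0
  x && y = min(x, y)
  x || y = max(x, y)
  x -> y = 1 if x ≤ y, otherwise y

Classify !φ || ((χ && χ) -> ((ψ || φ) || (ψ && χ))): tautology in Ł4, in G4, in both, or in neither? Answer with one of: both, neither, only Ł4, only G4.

neither

In Ł4: at φ = 1/3, ψ = 0, χ = 2/3 the value is 2/3 — not a tautology.
In G4: at φ = 1/3, ψ = 0, χ = 2/3 the value is 1/3 — not a tautology.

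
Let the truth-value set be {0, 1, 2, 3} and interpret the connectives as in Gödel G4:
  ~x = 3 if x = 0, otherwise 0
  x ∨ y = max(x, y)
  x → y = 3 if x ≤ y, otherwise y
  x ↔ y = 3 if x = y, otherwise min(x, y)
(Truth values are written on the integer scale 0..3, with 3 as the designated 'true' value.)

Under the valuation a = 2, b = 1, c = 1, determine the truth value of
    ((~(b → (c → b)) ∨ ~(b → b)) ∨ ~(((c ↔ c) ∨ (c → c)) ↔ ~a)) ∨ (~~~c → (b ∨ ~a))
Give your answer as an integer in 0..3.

3

c → b = 1 → 1 = 3
b → (c → b) = 1 → 3 = 3
~(b → (c → b)) = ~3 = 0
b → b = 1 → 1 = 3
~(b → b) = ~3 = 0
~(b → (c → b)) ∨ ~(b → b) = 0 ∨ 0 = 0
c ↔ c = 1 ↔ 1 = 3
c → c = 1 → 1 = 3
(c ↔ c) ∨ (c → c) = 3 ∨ 3 = 3
~a = ~2 = 0
((c ↔ c) ∨ (c → c)) ↔ ~a = 3 ↔ 0 = 0
~(((c ↔ c) ∨ (c → c)) ↔ ~a) = ~0 = 3
(~(b → (c → b)) ∨ ~(b → b)) ∨ ~(((c ↔ c) ∨ (c → c)) ↔ ~a) = 0 ∨ 3 = 3
~c = ~1 = 0
~~c = ~0 = 3
~~~c = ~3 = 0
~a = ~2 = 0
b ∨ ~a = 1 ∨ 0 = 1
~~~c → (b ∨ ~a) = 0 → 1 = 3
((~(b → (c → b)) ∨ ~(b → b)) ∨ ~(((c ↔ c) ∨ (c → c)) ↔ ~a)) ∨ (~~~c → (b ∨ ~a)) = 3 ∨ 3 = 3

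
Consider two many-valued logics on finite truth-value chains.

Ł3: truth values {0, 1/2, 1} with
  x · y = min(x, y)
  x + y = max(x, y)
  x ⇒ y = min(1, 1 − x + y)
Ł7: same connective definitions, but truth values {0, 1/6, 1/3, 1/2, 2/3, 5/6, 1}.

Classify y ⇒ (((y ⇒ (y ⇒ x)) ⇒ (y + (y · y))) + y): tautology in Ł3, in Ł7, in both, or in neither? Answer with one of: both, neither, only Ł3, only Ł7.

In Ł3: every assignment gives 1 — tautology.
In Ł7: every assignment gives 1 — tautology.

both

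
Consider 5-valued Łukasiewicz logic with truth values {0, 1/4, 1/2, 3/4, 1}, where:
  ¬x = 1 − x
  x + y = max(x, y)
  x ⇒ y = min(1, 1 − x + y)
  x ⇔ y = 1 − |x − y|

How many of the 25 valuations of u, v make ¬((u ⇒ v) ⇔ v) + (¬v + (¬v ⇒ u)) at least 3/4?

24

value 1: 19 assignments (counts)
value 3/4: 5 assignments (counts)
value 1/2: 1 assignment
So 24 of the 25 assignments meet the threshold.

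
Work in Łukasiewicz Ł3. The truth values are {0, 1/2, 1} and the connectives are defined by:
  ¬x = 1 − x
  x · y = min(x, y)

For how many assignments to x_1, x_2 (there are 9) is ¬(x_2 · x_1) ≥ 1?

x_1 = 0, x_2 = 0 ↦ 1  ≥
x_1 = 0, x_2 = 1/2 ↦ 1  ≥
x_1 = 0, x_2 = 1 ↦ 1  ≥
x_1 = 1/2, x_2 = 0 ↦ 1  ≥
x_1 = 1/2, x_2 = 1/2 ↦ 1/2  <
x_1 = 1/2, x_2 = 1 ↦ 1/2  <
x_1 = 1, x_2 = 0 ↦ 1  ≥
x_1 = 1, x_2 = 1/2 ↦ 1/2  <
x_1 = 1, x_2 = 1 ↦ 0  <
So 5 of the 9 assignments meet the threshold.

5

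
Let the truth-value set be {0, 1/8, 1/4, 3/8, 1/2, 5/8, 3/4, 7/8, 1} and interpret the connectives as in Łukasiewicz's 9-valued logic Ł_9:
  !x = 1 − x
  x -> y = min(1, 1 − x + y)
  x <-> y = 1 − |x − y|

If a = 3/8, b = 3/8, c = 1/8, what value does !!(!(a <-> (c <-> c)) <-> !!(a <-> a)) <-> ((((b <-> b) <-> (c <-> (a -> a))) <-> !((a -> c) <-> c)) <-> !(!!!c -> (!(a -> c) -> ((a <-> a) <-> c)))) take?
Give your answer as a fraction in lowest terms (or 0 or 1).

7/8

c <-> c = 1/8 <-> 1/8 = 1
a <-> (c <-> c) = 3/8 <-> 1 = 3/8
!(a <-> (c <-> c)) = !3/8 = 5/8
a <-> a = 3/8 <-> 3/8 = 1
!(a <-> a) = !1 = 0
!!(a <-> a) = !0 = 1
!(a <-> (c <-> c)) <-> !!(a <-> a) = 5/8 <-> 1 = 5/8
!(!(a <-> (c <-> c)) <-> !!(a <-> a)) = !5/8 = 3/8
!!(!(a <-> (c <-> c)) <-> !!(a <-> a)) = !3/8 = 5/8
b <-> b = 3/8 <-> 3/8 = 1
a -> a = 3/8 -> 3/8 = 1
c <-> (a -> a) = 1/8 <-> 1 = 1/8
(b <-> b) <-> (c <-> (a -> a)) = 1 <-> 1/8 = 1/8
a -> c = 3/8 -> 1/8 = 3/4
(a -> c) <-> c = 3/4 <-> 1/8 = 3/8
!((a -> c) <-> c) = !3/8 = 5/8
((b <-> b) <-> (c <-> (a -> a))) <-> !((a -> c) <-> c) = 1/8 <-> 5/8 = 1/2
!c = !1/8 = 7/8
!!c = !7/8 = 1/8
!!!c = !1/8 = 7/8
a -> c = 3/8 -> 1/8 = 3/4
!(a -> c) = !3/4 = 1/4
a <-> a = 3/8 <-> 3/8 = 1
(a <-> a) <-> c = 1 <-> 1/8 = 1/8
!(a -> c) -> ((a <-> a) <-> c) = 1/4 -> 1/8 = 7/8
!!!c -> (!(a -> c) -> ((a <-> a) <-> c)) = 7/8 -> 7/8 = 1
!(!!!c -> (!(a -> c) -> ((a <-> a) <-> c))) = !1 = 0
(((b <-> b) <-> (c <-> (a -> a))) <-> !((a -> c) <-> c)) <-> !(!!!c -> (!(a -> c) -> ((a <-> a) <-> c))) = 1/2 <-> 0 = 1/2
!!(!(a <-> (c <-> c)) <-> !!(a <-> a)) <-> ((((b <-> b) <-> (c <-> (a -> a))) <-> !((a -> c) <-> c)) <-> !(!!!c -> (!(a -> c) -> ((a <-> a) <-> c)))) = 5/8 <-> 1/2 = 7/8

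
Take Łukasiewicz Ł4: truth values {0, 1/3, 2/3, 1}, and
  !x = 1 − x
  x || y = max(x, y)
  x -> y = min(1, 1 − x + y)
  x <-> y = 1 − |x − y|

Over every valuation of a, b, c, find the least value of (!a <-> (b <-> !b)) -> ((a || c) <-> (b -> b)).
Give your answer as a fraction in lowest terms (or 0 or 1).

1/3

Take a = 0, b = 1/3, c = 0:
!a = !0 = 1
!b = !1/3 = 2/3
b <-> !b = 1/3 <-> 2/3 = 2/3
!a <-> (b <-> !b) = 1 <-> 2/3 = 2/3
a || c = 0 || 0 = 0
b -> b = 1/3 -> 1/3 = 1
(a || c) <-> (b -> b) = 0 <-> 1 = 0
(!a <-> (b <-> !b)) -> ((a || c) <-> (b -> b)) = 2/3 -> 0 = 1/3
No assignment yields a value below 1/3, so this is the minimum.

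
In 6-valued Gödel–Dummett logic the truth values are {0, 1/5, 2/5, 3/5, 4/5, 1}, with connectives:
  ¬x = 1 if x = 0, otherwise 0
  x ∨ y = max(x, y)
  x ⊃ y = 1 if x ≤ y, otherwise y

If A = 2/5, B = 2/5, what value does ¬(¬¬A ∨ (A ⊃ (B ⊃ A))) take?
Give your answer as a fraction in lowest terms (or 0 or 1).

¬A = ¬2/5 = 0
¬¬A = ¬0 = 1
B ⊃ A = 2/5 ⊃ 2/5 = 1
A ⊃ (B ⊃ A) = 2/5 ⊃ 1 = 1
¬¬A ∨ (A ⊃ (B ⊃ A)) = 1 ∨ 1 = 1
¬(¬¬A ∨ (A ⊃ (B ⊃ A))) = ¬1 = 0

0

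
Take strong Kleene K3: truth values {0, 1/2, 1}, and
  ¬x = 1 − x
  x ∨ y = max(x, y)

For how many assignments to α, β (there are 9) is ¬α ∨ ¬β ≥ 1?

α = 0, β = 0 ↦ 1  ≥
α = 0, β = 1/2 ↦ 1  ≥
α = 0, β = 1 ↦ 1  ≥
α = 1/2, β = 0 ↦ 1  ≥
α = 1/2, β = 1/2 ↦ 1/2  <
α = 1/2, β = 1 ↦ 1/2  <
α = 1, β = 0 ↦ 1  ≥
α = 1, β = 1/2 ↦ 1/2  <
α = 1, β = 1 ↦ 0  <
So 5 of the 9 assignments meet the threshold.

5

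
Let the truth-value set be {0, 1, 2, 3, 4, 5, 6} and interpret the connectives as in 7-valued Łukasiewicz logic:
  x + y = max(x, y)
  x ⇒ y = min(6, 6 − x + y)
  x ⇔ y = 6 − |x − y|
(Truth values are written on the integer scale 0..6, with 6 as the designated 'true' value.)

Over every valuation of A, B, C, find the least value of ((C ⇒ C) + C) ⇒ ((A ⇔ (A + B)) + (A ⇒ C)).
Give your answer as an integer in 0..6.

Take A = 3, B = 6, C = 0:
C ⇒ C = 0 ⇒ 0 = 6
(C ⇒ C) + C = 6 + 0 = 6
A + B = 3 + 6 = 6
A ⇔ (A + B) = 3 ⇔ 6 = 3
A ⇒ C = 3 ⇒ 0 = 3
(A ⇔ (A + B)) + (A ⇒ C) = 3 + 3 = 3
((C ⇒ C) + C) ⇒ ((A ⇔ (A + B)) + (A ⇒ C)) = 6 ⇒ 3 = 3
No assignment yields a value below 3, so this is the minimum.

3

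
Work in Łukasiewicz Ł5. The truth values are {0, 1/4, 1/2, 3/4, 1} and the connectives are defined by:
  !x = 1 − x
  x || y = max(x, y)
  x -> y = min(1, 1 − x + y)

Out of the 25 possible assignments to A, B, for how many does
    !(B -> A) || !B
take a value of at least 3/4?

value 1: 6 assignments (counts)
value 3/4: 7 assignments (counts)
value 1/2: 7 assignments
value 1/4: 4 assignments
value 0: 1 assignment
So 13 of the 25 assignments meet the threshold.

13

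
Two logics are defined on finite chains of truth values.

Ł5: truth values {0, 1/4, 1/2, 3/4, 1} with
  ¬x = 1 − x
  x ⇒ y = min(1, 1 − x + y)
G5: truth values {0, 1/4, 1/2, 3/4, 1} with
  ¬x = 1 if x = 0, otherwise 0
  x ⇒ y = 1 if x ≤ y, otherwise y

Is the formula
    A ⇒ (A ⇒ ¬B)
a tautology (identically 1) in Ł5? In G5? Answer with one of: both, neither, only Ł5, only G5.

In Ł5: at A = 3/4, B = 3/4 the value is 3/4 — not a tautology.
In G5: at A = 1/4, B = 1/4 the value is 0 — not a tautology.

neither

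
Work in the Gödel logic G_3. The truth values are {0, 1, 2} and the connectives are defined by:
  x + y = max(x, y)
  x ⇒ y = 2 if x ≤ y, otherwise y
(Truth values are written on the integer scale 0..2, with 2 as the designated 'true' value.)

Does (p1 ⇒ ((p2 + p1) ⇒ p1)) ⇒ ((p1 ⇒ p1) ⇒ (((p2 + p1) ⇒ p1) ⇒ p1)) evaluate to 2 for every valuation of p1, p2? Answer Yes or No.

No

Counterexample: take p1 = 0, p2 = 0.
p2 + p1 = 0 + 0 = 0
(p2 + p1) ⇒ p1 = 0 ⇒ 0 = 2
p1 ⇒ ((p2 + p1) ⇒ p1) = 0 ⇒ 2 = 2
p1 ⇒ p1 = 0 ⇒ 0 = 2
p2 + p1 = 0 + 0 = 0
(p2 + p1) ⇒ p1 = 0 ⇒ 0 = 2
((p2 + p1) ⇒ p1) ⇒ p1 = 2 ⇒ 0 = 0
(p1 ⇒ p1) ⇒ (((p2 + p1) ⇒ p1) ⇒ p1) = 2 ⇒ 0 = 0
(p1 ⇒ ((p2 + p1) ⇒ p1)) ⇒ ((p1 ⇒ p1) ⇒ (((p2 + p1) ⇒ p1) ⇒ p1)) = 2 ⇒ 0 = 0
This gives 0 ≠ 2.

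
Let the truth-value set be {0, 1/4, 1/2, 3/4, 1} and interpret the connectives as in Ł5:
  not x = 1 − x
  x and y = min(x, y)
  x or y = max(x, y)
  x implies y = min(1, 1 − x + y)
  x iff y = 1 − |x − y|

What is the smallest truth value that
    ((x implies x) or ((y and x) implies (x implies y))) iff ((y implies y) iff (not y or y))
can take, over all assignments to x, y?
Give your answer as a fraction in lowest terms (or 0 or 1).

1/2

Take x = 0, y = 1/2:
x implies x = 0 implies 0 = 1
y and x = 1/2 and 0 = 0
x implies y = 0 implies 1/2 = 1
(y and x) implies (x implies y) = 0 implies 1 = 1
(x implies x) or ((y and x) implies (x implies y)) = 1 or 1 = 1
y implies y = 1/2 implies 1/2 = 1
not y = not 1/2 = 1/2
not y or y = 1/2 or 1/2 = 1/2
(y implies y) iff (not y or y) = 1 iff 1/2 = 1/2
((x implies x) or ((y and x) implies (x implies y))) iff ((y implies y) iff (not y or y)) = 1 iff 1/2 = 1/2
No assignment yields a value below 1/2, so this is the minimum.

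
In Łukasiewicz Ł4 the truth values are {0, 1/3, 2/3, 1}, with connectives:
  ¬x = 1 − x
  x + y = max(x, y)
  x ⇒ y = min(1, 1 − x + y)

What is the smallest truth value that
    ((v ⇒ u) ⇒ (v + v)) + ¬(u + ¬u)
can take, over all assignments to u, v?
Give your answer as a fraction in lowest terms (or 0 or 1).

0

Take u = 0, v = 0:
v ⇒ u = 0 ⇒ 0 = 1
v + v = 0 + 0 = 0
(v ⇒ u) ⇒ (v + v) = 1 ⇒ 0 = 0
¬u = ¬0 = 1
u + ¬u = 0 + 1 = 1
¬(u + ¬u) = ¬1 = 0
((v ⇒ u) ⇒ (v + v)) + ¬(u + ¬u) = 0 + 0 = 0
No assignment yields a value below 0, so this is the minimum.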